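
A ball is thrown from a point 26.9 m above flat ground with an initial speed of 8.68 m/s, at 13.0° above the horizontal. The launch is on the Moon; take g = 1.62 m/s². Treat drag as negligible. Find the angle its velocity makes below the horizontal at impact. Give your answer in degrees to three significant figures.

Resolve: vₓ = 8.680 cos 13.0° = 8.458 m/s and v_y0 = 8.680 sin 13.0° = 1.953 m/s.
With up positive and y = 0 at the ground: y(t) = 26.9 + (1.953) t − 0.8100 t². Setting y = 0 and taking the positive root: t = [1.953 + √(1.953² + 2·1.62·26.9)] / 1.62 = (1.953 + 9.538) / 1.62 = 7.093 s.
At impact: v_y = v_y0 − g t = −9.538 m/s; vₓ = 8.458 m/s.
Angle below horizontal: arctan(|v_y|/vₓ) = arctan(9.538/8.458) = 48.44°.

48.4°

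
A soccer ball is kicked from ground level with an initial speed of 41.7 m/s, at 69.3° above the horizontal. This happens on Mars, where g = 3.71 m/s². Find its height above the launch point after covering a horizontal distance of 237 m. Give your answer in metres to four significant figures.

147.6 m

vₓ = 41.70 cos 69.3° = 14.74 m/s; v_y0 = 41.70 sin 69.3° = 39.01 m/s.
Time to reach x = 237 m: t = x/vₓ = 237/14.74 = 16.08 s.
Height: y = v_y0 t − ½ g t² = 39.01 × 16.08 − 1.855 × 16.08² = 627.2 − 479.6 = 147.6 m.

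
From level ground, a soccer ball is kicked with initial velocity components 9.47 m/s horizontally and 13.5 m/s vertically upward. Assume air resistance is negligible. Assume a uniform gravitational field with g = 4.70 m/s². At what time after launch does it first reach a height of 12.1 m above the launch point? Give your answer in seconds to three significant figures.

1.11 s

Require v_y0 t − ½ g t² = 12.1, i.e. 2.350 t² − 13.50 t + 12.1 = 0.
Quadratic formula: t = (13.50 ± √68.510) / 4.70 = (13.50 ± 8.277) / 4.70 → t = 1.111 s or 4.633 s.
The first (ascending) time is 1.111 s.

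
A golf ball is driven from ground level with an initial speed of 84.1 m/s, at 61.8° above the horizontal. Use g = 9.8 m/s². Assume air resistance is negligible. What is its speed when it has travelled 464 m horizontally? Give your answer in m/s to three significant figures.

56.6 m/s

vₓ = 84.10 cos 61.8° = 39.74 m/s; v_y0 = 84.10 sin 61.8° = 74.12 m/s.
At x = 464 m, t = x/vₓ = 464/39.74 = 11.68 s.
Vertical velocity there: v_y = v_y0 − g t = 74.12 − 9.80 × 11.68 = −40.30 m/s.
Speed: √(vₓ² + v_y²) = √(39.74² + 40.30²) = 56.60 m/s.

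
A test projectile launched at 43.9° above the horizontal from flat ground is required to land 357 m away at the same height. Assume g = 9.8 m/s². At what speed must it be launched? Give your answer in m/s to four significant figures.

59.17 m/s

On level ground R = v₀² sin 2θ / g ⇒ v₀ = √(gR / sin 2θ).
v₀ = √(9.80 × 357 / sin 87.80°) = √(3499 / 0.9993) = √3501.2 = 59.17 m/s.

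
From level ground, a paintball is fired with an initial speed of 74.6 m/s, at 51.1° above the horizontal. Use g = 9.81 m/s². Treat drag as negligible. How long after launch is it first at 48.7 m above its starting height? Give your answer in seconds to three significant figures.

0.909 s

Components: vₓ = 74.60 cos 51.1° = 46.85 m/s, v_y0 = 74.60 sin 51.1° = 58.06 m/s.
Height y(t) = 58.06 t − 4.905 t² = 48.7 gives 4.905 t² − 58.06 t + 48.7 = 0.
Quadratic formula: t = (58.06 ± √2415.1) / 9.81 = (58.06 ± 49.14) / 9.81 → t = 0.9086 s or 10.93 s.
The first (ascending) time is 0.9086 s.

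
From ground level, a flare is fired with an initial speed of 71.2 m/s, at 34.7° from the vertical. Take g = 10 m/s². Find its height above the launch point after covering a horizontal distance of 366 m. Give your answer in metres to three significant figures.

121 m

vₓ = 71.20 sin 34.7° = 40.53 m/s; v_y0 = 71.20 cos 34.7° = 58.54 m/s.
At x = 366 m, t = x/vₓ = 366/40.53 = 9.030 s.
Height: y = v_y0 t − ½ g t² = 58.54 × 9.030 − 5.000 × 9.030² = 528.6 − 407.7 = 120.9 m.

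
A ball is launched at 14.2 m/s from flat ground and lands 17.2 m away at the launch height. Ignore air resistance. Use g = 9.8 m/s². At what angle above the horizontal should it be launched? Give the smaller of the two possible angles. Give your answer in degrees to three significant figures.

28.4°

R = v₀² sin 2θ / g gives sin 2θ = gR/v₀² = 9.80·17.2/14.2² = 0.8359.
2θ = 56.71° or 180° − 56.71° = 123.3°, so θ = 28.36° or 61.64°.
The smaller angle is 28.36°.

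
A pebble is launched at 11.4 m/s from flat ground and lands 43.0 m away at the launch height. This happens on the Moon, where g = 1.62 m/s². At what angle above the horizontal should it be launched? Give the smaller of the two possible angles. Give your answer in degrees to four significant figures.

R = v₀² sin 2θ / g gives sin 2θ = gR/v₀² = 1.62·43.0/11.4² = 0.5360.
2θ = 32.41° or 180° − 32.41° = 147.6°, so θ = 16.21° or 73.79°.
The smaller angle is 16.21°.

16.21°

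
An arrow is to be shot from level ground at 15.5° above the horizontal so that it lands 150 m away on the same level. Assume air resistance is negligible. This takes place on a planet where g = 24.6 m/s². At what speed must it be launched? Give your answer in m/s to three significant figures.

On level ground R = v₀² sin 2θ / g ⇒ v₀ = √(gR / sin 2θ).
v₀ = √(24.6 × 150 / sin 31.00°) = √(3690 / 0.5150) = √7164.5 = 84.64 m/s.

84.6 m/s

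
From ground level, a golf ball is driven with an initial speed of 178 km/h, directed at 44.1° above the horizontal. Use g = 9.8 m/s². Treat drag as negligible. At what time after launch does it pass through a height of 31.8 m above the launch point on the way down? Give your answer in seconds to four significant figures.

5.927 s

Convert: 178 km/h = 178/3.6 = 49.44 m/s.
Horizontal component vₓ = 49.44 cos 44.1° = 35.51 m/s; vertical v_y0 = 49.44 sin 44.1° = 34.41 m/s.
Height y(t) = 34.41 t − 4.900 t² = 31.8 gives 4.900 t² − 34.41 t + 31.8 = 0.
t = [34.41 ± √(34.41² − 2·9.80·31.8)] / 9.80 = (34.41 ± 23.68) / 9.80, so t = 1.095 s or t = 5.927 s.
The descending-branch root is 5.927 s.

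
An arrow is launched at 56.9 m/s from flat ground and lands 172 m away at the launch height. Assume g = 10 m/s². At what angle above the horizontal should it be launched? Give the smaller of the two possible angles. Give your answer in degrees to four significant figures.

R = v₀² sin 2θ / g gives sin 2θ = gR/v₀² = 10.0·172/56.9² = 0.5313.
2θ = 32.09° or 180° − 32.09° = 147.9°, so θ = 16.05° or 73.95°.
The smaller angle is 16.05°.

16.05°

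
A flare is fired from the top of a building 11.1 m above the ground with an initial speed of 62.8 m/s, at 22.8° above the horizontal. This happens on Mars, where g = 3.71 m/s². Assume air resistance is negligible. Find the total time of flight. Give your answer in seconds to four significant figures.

13.56 s

Horizontal component vₓ = 62.80 cos 22.8° = 57.89 m/s; vertical v_y0 = 62.80 sin 22.8° = 24.34 m/s.
With up positive and y = 0 at the ground: y(t) = 11.1 + (24.34) t − 1.855 t². Setting y = 0 and taking the positive root: t = [24.34 + √(24.34² + 2·3.71·11.1)] / 3.71 = (24.34 + 25.97) / 3.71 = 13.56 s.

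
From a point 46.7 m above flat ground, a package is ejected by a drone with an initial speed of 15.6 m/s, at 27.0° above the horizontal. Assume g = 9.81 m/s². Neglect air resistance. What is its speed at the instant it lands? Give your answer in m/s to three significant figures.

vₓ = 15.60 cos 27.0° = 13.90 m/s; v_y0 = 15.60 sin 27.0° = 7.082 m/s.
Vertical motion (up positive, ground at y = 0): 4.905 t² − (7.082) t − 46.7 = 0, so t = (7.082 + √(7.082² + 2·9.81·46.7)) / 9.81 = (7.082 + 31.09) / 9.81 = 3.891 s.
Vertical velocity at impact: v_y = v_y0 − g t = 7.082 − 9.81 × 3.891 = −31.09 m/s.
Speed: |v| = √(vₓ² + v_y²) = √(13.90² + 31.09²) = 34.05 m/s.

34.1 m/s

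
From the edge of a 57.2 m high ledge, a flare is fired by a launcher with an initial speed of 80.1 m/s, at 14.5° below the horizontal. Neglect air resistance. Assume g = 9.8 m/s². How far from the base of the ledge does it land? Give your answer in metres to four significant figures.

150.1 m

vₓ = 80.10 cos 14.5° = 77.55 m/s; v_y0 = −20.06 m/s (downward).
Vertical motion (up positive, ground at y = 0): 4.900 t² − (−20.06) t − 57.2 = 0, so t = (−20.06 + √(20.06² + 2·9.80·57.2)) / 9.80 = (−20.06 + 39.03) / 9.80 = 1.936 s.
Horizontal distance: R = vₓ t = 77.55 × 1.936 = 150.1 m.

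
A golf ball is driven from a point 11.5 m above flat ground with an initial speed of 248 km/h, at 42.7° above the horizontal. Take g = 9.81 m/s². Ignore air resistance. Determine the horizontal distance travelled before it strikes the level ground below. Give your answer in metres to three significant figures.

Convert: 248 km/h = 248/3.6 = 68.89 m/s.
Resolve: vₓ = 68.89 cos 42.7° = 50.63 m/s and v_y0 = 68.89 sin 42.7° = 46.72 m/s.
The projectile lands when y = 11.5 + (46.72) t − ½·9.81·t² = 0. Positive root: t = (46.72 + √(46.72² + 2·9.81·11.5)) / 9.81 = (46.72 + 49.07) / 9.81 = 9.765 s.
Horizontal distance: R = vₓ t = 50.63 × 9.765 = 494.4 m.

494 m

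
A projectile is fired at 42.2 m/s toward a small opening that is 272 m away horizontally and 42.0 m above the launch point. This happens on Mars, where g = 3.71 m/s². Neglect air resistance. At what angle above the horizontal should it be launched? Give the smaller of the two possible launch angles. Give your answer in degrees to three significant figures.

Trajectory: y = x tanθ − g x² (1 + tan²θ)/(2v₀²). With x = 272, y = 42.0, v₀ = 42.2, g = 3.71:
77.06 tan²θ − 272 tanθ + (119.1) = 0.
tanθ = [272 ± √(272² − 4 × 77.06 × (119.1))] / (2 × 77.06) = (272 ± 193.1) / 154.1, giving tanθ = 0.5120 or 3.017.
θ = 27.11° or 71.66°; the smaller is 27.11°.

27.1°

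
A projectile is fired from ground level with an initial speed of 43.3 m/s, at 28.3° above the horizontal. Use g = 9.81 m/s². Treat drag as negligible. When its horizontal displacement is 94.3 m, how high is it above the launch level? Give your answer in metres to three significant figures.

Horizontal component vₓ = 43.30 cos 28.3° = 38.12 m/s; vertical v_y0 = 43.30 sin 28.3° = 20.53 m/s.
Time to reach x = 94.3 m: t = x/vₓ = 94.3/38.12 = 2.473 s.
Height: y = v_y0 t − ½ g t² = 20.53 × 2.473 − 4.905 × 2.473² = 50.78 − 30.01 = 20.77 m.

20.8 m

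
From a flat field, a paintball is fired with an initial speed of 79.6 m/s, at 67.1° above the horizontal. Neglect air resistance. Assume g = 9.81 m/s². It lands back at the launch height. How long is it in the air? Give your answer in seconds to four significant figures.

Resolve: vₓ = 79.60 cos 67.1° = 30.97 m/s and v_y0 = 79.60 sin 67.1° = 73.33 m/s.
Time of flight on level ground: T = 2 v_y0 / g = 2 × 73.33 / 9.81 = 14.95 s.

14.95 s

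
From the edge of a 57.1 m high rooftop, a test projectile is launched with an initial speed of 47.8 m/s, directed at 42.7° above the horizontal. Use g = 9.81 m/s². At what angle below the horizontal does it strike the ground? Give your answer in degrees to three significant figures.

Horizontal component vₓ = 47.80 cos 42.7° = 35.13 m/s; vertical v_y0 = 47.80 sin 42.7° = 32.42 m/s.
Vertical motion (up positive, ground at y = 0): 4.905 t² − (32.42) t − 57.1 = 0, so t = (32.42 + √(32.42² + 2·9.81·57.1)) / 9.81 = (32.42 + 46.60) / 9.81 = 8.054 s.
At impact: v_y = v_y0 − g t = −46.60 m/s; vₓ = 35.13 m/s.
Angle below horizontal: arctan(|v_y|/vₓ) = arctan(46.60/35.13) = 52.99°.

53.0°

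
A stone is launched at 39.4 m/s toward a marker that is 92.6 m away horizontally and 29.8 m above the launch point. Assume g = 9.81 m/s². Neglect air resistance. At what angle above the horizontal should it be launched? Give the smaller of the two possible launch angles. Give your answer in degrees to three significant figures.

38.8°

Trajectory: y = x tanθ − g x² (1 + tan²θ)/(2v₀²). With x = 92.6, y = 29.8, v₀ = 39.4, g = 9.81:
27.09 tan²θ − 92.6 tanθ + (56.89) = 0.
tanθ = [92.6 ± √(92.6² − 4 × 27.09 × (56.89))] / (2 × 27.09) = (92.6 ± 49.08) / 54.19, giving tanθ = 0.8031 or 2.615.
θ = 38.77° or 69.07°; the smaller is 38.77°.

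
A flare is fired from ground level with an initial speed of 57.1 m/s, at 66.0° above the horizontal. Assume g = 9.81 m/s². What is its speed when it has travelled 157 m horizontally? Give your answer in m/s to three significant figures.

Horizontal component vₓ = 57.10 cos 66.0° = 23.22 m/s; vertical v_y0 = 57.10 sin 66.0° = 52.16 m/s.
At x = 157 m, t = x/vₓ = 157/23.22 = 6.760 s.
Vertical velocity there: v_y = v_y0 − g t = 52.16 − 9.81 × 6.760 = −14.15 m/s.
Speed: √(vₓ² + v_y²) = √(23.22² + 14.15²) = 27.20 m/s.

27.2 m/s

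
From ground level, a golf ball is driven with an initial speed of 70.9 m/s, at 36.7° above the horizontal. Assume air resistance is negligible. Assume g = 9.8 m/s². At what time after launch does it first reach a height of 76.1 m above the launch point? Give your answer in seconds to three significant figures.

Components: vₓ = 70.90 cos 36.7° = 56.85 m/s, v_y0 = 70.90 sin 36.7° = 42.37 m/s.
Set y = v_y0 t − ½ g t² = 76.1: 4.900 t² − 42.37 t + 76.1 = 0.
Quadratic formula: t = (42.37 ± √303.79) / 9.80 = (42.37 ± 17.43) / 9.80 → t = 2.545 s or 6.102 s.
The first (ascending) time is 2.545 s.

2.55 s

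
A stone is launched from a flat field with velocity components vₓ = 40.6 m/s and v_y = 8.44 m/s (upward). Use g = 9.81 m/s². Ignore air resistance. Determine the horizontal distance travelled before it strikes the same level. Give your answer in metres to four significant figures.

Flight time T = 2 v_y0 / g = 1.721 s.
Range: R = vₓ T = 40.60 × 1.721 = 69.86 m.

69.86 m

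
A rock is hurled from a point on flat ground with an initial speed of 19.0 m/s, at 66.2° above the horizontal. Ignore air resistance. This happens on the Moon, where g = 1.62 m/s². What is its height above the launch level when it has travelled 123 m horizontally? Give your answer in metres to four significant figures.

70.43 m

Resolve: vₓ = 19.00 cos 66.2° = 7.667 m/s and v_y0 = 19.00 sin 66.2° = 17.38 m/s.
At x = 123 m, t = x/vₓ = 123/7.667 = 16.04 s.
Height: y = v_y0 t − ½ g t² = 17.38 × 16.04 − 0.8100 × 16.04² = 278.9 − 208.5 = 70.43 m.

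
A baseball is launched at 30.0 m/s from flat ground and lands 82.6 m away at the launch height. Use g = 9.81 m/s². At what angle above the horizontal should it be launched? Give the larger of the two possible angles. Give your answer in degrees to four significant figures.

R = v₀² sin 2θ / g gives sin 2θ = gR/v₀² = 9.81·82.6/30.0² = 0.9003.
2θ = 64.20° or 180° − 64.20° = 115.8°, so θ = 32.10° or 57.90°.
The larger angle is 57.90°.

57.90°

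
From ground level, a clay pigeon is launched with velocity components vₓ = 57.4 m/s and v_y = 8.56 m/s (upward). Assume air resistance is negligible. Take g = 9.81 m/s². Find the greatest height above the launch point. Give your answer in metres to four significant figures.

3.735 m

At the apex v_y = 0, so H = v_y0²/(2g) = 8.560²/19.62 = 3.735 m.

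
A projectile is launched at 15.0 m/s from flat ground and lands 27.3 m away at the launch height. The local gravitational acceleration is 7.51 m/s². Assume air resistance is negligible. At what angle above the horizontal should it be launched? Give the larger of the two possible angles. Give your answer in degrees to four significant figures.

57.16°

Level-ground range R = v₀² sin(2θ)/g ⇒ sin(2θ) = gR/v₀² = 7.51 × 27.3 / 15.0² = 0.9112.
2θ = 65.67° or 180° − 65.67° = 114.3°, so θ = 32.84° or 57.16°.
The larger angle is 57.16°.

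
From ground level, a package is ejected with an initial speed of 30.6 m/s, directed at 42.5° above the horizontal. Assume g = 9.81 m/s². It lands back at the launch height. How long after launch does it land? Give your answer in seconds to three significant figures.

4.21 s

Components: vₓ = 30.60 cos 42.5° = 22.56 m/s, v_y0 = 30.60 sin 42.5° = 20.67 m/s.
It returns to y = 0 when t = 2 v_y0 / g = 2(20.67)/9.81 = 4.215 s.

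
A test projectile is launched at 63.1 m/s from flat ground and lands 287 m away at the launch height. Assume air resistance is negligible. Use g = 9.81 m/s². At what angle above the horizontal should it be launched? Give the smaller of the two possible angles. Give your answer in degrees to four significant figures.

22.50°

From R = (v₀²/g) sin 2θ: sin 2θ = 9.81 × 287 / 3981.6 = 0.7071.
2θ = 45.00° or 180° − 45.00° = 135.0°, so θ = 22.50° or 67.50°.
The smaller angle is 22.50°.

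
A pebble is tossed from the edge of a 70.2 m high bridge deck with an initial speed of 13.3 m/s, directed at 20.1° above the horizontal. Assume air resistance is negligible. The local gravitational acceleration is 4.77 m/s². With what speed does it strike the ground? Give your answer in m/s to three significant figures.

29.1 m/s

Horizontal component vₓ = 13.30 cos 20.1° = 12.49 m/s; vertical v_y0 = 13.30 sin 20.1° = 4.571 m/s.
The projectile lands when y = 70.2 + (4.571) t − ½·4.77·t² = 0. Positive root: t = (4.571 + √(4.571² + 2·4.77·70.2)) / 4.77 = (4.571 + 26.28) / 4.77 = 6.467 s.
Vertical velocity at impact: v_y = v_y0 − g t = 4.571 − 4.77 × 6.467 = −26.28 m/s.
Speed: |v| = √(vₓ² + v_y²) = √(12.49² + 26.28²) = 29.10 m/s.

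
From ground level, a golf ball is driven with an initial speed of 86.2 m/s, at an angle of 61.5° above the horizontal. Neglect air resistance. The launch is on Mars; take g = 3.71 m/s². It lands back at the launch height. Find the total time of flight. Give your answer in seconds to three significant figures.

Components: vₓ = 86.20 cos 61.5° = 41.13 m/s, v_y0 = 86.20 sin 61.5° = 75.75 m/s.
Landing at launch height ⇒ T = 2 v_y0 / g = 2 × 75.75 / 3.71 = 40.84 s.

40.8 s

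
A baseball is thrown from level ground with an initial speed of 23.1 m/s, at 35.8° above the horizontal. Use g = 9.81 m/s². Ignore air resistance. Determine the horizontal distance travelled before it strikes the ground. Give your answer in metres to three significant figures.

51.6 m

Components: vₓ = 23.10 cos 35.8° = 18.74 m/s, v_y0 = 23.10 sin 35.8° = 13.51 m/s.
Flight time T = 2 v_y0 / g = 2.755 s.
Horizontal distance R = vₓ T = 18.74 × 2.755 = 51.61 m.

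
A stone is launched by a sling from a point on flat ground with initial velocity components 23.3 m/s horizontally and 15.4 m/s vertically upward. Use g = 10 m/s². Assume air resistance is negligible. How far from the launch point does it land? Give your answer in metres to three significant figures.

71.8 m

Time aloft: T = 2 v_y0 / g = 2 × 15.40 / 10.0 = 3.080 s.
Horizontal distance R = vₓ T = 23.30 × 3.080 = 71.76 m.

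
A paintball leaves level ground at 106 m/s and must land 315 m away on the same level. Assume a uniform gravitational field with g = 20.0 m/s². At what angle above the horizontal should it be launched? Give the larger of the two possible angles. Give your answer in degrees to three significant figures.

72.9°

From R = (v₀²/g) sin 2θ: sin 2θ = 20.0 × 315 / 11236 = 0.5607.
2θ = 34.10° or 180° − 34.10° = 145.9°, so θ = 17.05° or 72.95°.
The larger angle is 72.95°.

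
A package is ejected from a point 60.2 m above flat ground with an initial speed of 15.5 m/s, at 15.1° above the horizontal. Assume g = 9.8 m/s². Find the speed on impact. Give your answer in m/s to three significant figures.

37.7 m/s

vₓ = 15.50 cos 15.1° = 14.96 m/s; v_y0 = 15.50 sin 15.1° = 4.038 m/s.
With up positive and y = 0 at the ground: y(t) = 60.2 + (4.038) t − 4.900 t². Setting y = 0 and taking the positive root: t = [4.038 + √(4.038² + 2·9.80·60.2)] / 9.80 = (4.038 + 34.59) / 9.80 = 3.941 s.
Vertical velocity at impact: v_y = v_y0 − g t = 4.038 − 9.80 × 3.941 = −34.59 m/s.
Speed: |v| = √(vₓ² + v_y²) = √(14.96² + 34.59²) = 37.69 m/s.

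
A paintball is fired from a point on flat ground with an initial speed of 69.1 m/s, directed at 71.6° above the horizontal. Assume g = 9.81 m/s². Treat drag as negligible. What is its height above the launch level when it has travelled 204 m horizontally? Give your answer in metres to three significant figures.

Horizontal component vₓ = 69.10 cos 71.6° = 21.81 m/s; vertical v_y0 = 69.10 sin 71.6° = 65.57 m/s.
At x = 204 m, t = x/vₓ = 204/21.81 = 9.353 s.
Height: y = v_y0 t − ½ g t² = 65.57 × 9.353 − 4.905 × 9.353² = 613.2 − 429.1 = 184.2 m.

184 m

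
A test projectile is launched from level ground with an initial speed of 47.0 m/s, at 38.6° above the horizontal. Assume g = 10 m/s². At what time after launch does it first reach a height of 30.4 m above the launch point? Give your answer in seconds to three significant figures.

vₓ = 47.00 cos 38.6° = 36.73 m/s; v_y0 = 47.00 sin 38.6° = 29.32 m/s.
Height y(t) = 29.32 t − 5.000 t² = 30.4 gives 5.000 t² − 29.32 t + 30.4 = 0.
t = [29.32 ± √(29.32² − 2·10.0·30.4)] / 10.0 = (29.32 ± 15.87) / 10.0, so t = 1.345 s or t = 4.519 s.
The first (ascending) time is 1.345 s.

1.35 s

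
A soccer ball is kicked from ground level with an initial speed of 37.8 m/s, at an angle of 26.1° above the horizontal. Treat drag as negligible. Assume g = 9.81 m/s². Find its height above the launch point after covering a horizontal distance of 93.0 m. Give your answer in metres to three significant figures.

Horizontal component vₓ = 37.80 cos 26.1° = 33.95 m/s; vertical v_y0 = 37.80 sin 26.1° = 16.63 m/s.
At x = 93.0 m, t = x/vₓ = 93.0/33.95 = 2.740 s.
Height: y = v_y0 t − ½ g t² = 16.63 × 2.740 − 4.905 × 2.740² = 45.56 − 36.82 = 8.744 m.

8.74 m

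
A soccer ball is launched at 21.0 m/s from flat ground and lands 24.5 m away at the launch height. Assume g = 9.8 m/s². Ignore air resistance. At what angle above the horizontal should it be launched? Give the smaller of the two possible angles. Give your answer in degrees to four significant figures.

From R = (v₀²/g) sin 2θ: sin 2θ = 9.80 × 24.5 / 441.00 = 0.5444.
2θ = 32.99° or 180° − 32.99° = 147.0°, so θ = 16.49° or 73.51°.
The smaller angle is 16.49°.

16.49°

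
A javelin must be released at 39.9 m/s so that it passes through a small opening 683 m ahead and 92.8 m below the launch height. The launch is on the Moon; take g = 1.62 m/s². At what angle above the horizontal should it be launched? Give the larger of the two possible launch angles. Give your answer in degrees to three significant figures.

Trajectory: y = x tanθ − g x² (1 + tan²θ)/(2v₀²). With x = 683, y = −92.8, v₀ = 39.9, g = 1.62:
237.3 tan²θ − 683 tanθ + (144.5) = 0.
tanθ = [683 ± √(683² − 4 × 237.3 × (144.5))] / (2 × 237.3) = (683 ± 573.8) / 474.7, giving tanθ = 0.2300 or 2.648.
θ = 12.95° or 69.31°; the larger is 69.31°.

69.3°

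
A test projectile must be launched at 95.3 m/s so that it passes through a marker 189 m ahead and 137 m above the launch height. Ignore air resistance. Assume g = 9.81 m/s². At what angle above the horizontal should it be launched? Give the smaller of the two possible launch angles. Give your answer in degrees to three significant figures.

42.4°

Trajectory: y = x tanθ − g x² (1 + tan²θ)/(2v₀²). With x = 189, y = 137, v₀ = 95.3, g = 9.81:
19.29 tan²θ − 189 tanθ + (156.3) = 0.
tanθ = [189 ± √(189² − 4 × 19.29 × (156.3))] / (2 × 19.29) = (189 ± 153.8) / 38.58, giving tanθ = 0.9118 or 8.885.
θ = 42.36° or 83.58°; the smaller is 42.36°.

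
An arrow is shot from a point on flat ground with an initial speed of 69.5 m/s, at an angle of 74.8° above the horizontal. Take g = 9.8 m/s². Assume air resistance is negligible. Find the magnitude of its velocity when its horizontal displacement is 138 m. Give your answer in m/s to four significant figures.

19.57 m/s

vₓ = 69.50 cos 74.8° = 18.22 m/s; v_y0 = 69.50 sin 74.8° = 67.07 m/s.
Time to reach x = 138 m: t = x/vₓ = 138/18.22 = 7.573 s.
Vertical velocity there: v_y = v_y0 − g t = 67.07 − 9.80 × 7.573 = −7.149 m/s.
Speed: √(vₓ² + v_y²) = √(18.22² + 7.149²) = 19.57 m/s.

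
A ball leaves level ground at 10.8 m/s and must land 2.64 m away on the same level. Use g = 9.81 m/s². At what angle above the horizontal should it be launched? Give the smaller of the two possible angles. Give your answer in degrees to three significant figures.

R = v₀² sin 2θ / g gives sin 2θ = gR/v₀² = 9.81·2.64/10.8² = 0.2220.
2θ = 12.83° or 180° − 12.83° = 167.2°, so θ = 6.414° or 83.59°.
The smaller angle is 6.414°.

6.41°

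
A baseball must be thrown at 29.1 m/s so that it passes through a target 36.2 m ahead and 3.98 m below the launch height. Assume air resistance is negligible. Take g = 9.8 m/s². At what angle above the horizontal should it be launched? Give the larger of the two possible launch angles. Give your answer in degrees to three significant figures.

Trajectory: y = x tanθ − g x² (1 + tan²θ)/(2v₀²). With x = 36.2, y = −3.98, v₀ = 29.1, g = 9.80:
7.583 tan²θ − 36.2 tanθ + (3.603) = 0.
tanθ = [36.2 ± √(36.2² − 4 × 7.583 × (3.603))] / (2 × 7.583) = (36.2 ± 34.66) / 15.17, giving tanθ = 0.1017 or 4.672.
θ = 5.806° or 77.92°; the larger is 77.92°.

77.9°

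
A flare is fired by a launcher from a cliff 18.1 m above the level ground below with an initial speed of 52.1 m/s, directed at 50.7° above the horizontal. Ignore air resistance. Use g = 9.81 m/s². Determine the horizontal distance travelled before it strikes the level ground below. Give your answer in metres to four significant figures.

285.3 m

vₓ = 52.10 cos 50.7° = 33.00 m/s; v_y0 = 52.10 sin 50.7° = 40.32 m/s.
The projectile lands when y = 18.1 + (40.32) t − ½·9.81·t² = 0. Positive root: t = (40.32 + √(40.32² + 2·9.81·18.1)) / 9.81 = (40.32 + 44.50) / 9.81 = 8.646 s.
Horizontal distance: R = vₓ t = 33.00 × 8.646 = 285.3 m.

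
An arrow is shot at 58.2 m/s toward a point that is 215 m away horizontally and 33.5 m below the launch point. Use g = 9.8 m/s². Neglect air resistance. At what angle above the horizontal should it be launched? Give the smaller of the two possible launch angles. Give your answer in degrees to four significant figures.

9.287°

Trajectory: y = x tanθ − g x² (1 + tan²θ)/(2v₀²). With x = 215, y = −33.5, v₀ = 58.2, g = 9.80:
66.87 tan²θ − 215 tanθ + (33.37) = 0.
tanθ = [215 ± √(215² − 4 × 66.87 × (33.37))] / (2 × 66.87) = (215 ± 193.1) / 133.7, giving tanθ = 0.1635 or 3.052.
θ = 9.287° or 71.86°; the smaller is 9.287°.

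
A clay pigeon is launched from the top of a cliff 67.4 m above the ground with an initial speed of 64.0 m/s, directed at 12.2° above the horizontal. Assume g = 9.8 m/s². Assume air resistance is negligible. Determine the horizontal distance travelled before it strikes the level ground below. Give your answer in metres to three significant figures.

Horizontal component vₓ = 64.00 cos 12.2° = 62.55 m/s; vertical v_y0 = 64.00 sin 12.2° = 13.52 m/s.
With up positive and y = 0 at the ground: y(t) = 67.4 + (13.52) t − 4.900 t². Setting y = 0 and taking the positive root: t = [13.52 + √(13.52² + 2·9.80·67.4)] / 9.80 = (13.52 + 38.78) / 9.80 = 5.337 s.
Horizontal distance: R = vₓ t = 62.55 × 5.337 = 333.9 m.

334 m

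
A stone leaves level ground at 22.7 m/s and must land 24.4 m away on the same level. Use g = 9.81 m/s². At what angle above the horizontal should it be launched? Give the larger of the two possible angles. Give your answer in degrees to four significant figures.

76.16°

R = v₀² sin 2θ / g gives sin 2θ = gR/v₀² = 9.81·24.4/22.7² = 0.4645.
2θ = 27.68° or 180° − 27.68° = 152.3°, so θ = 13.84° or 76.16°.
The larger angle is 76.16°.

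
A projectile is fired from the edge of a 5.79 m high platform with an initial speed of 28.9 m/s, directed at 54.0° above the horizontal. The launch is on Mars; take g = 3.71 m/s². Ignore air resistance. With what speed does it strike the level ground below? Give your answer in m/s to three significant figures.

vₓ = 28.90 cos 54.0° = 16.99 m/s; v_y0 = 28.90 sin 54.0° = 23.38 m/s.
With up positive and y = 0 at the ground: y(t) = 5.79 + (23.38) t − 1.855 t². Setting y = 0 and taking the positive root: t = [23.38 + √(23.38² + 2·3.71·5.79)] / 3.71 = (23.38 + 24.28) / 3.71 = 12.85 s.
Vertical velocity at impact: v_y = v_y0 − g t = 23.38 − 3.71 × 12.85 = −24.28 m/s.
Speed: |v| = √(vₓ² + v_y²) = √(16.99² + 24.28²) = 29.63 m/s.

29.6 m/s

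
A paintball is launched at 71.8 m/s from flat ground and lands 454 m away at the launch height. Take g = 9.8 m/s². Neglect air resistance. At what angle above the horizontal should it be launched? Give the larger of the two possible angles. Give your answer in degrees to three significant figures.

Level-ground range R = v₀² sin(2θ)/g ⇒ sin(2θ) = gR/v₀² = 9.80 × 454 / 71.8² = 0.8630.
2θ = 59.66° or 180° − 59.66° = 120.3°, so θ = 29.83° or 60.17°.
The larger angle is 60.17°.

60.2°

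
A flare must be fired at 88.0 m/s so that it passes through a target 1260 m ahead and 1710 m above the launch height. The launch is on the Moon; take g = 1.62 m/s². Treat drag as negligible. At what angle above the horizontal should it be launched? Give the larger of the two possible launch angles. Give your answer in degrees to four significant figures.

Trajectory: y = x tanθ − g x² (1 + tan²θ)/(2v₀²). With x = 1260, y = 1710, v₀ = 88.0, g = 1.62:
166.1 tan²θ − 1260 tanθ + (1876) = 0.
tanθ = [1260 ± √(1260² − 4 × 166.1 × (1876))] / (2 × 166.1) = (1260 ± 584.3) / 332.1, giving tanθ = 2.034 or 5.553.
θ = 63.82° or 79.79°; the larger is 79.79°.

79.79°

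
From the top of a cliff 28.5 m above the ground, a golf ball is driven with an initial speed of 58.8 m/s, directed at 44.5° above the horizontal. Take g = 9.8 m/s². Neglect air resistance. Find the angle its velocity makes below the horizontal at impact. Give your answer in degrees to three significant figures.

vₓ = 58.80 cos 44.5° = 41.94 m/s; v_y0 = 58.80 sin 44.5° = 41.21 m/s.
With up positive and y = 0 at the ground: y(t) = 28.5 + (41.21) t − 4.900 t². Setting y = 0 and taking the positive root: t = [41.21 + √(41.21² + 2·9.80·28.5)] / 9.80 = (41.21 + 47.51) / 9.80 = 9.053 s.
At impact: v_y = v_y0 − g t = −47.51 m/s; vₓ = 41.94 m/s.
Angle below horizontal: arctan(|v_y|/vₓ) = arctan(47.51/41.94) = 48.56°.

48.6°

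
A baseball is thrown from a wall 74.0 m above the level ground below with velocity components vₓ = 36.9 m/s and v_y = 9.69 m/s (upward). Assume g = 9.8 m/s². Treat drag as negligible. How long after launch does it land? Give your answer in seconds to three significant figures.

The projectile lands when y = 74.0 + (9.690) t − ½·9.80·t² = 0. Positive root: t = (9.690 + √(9.690² + 2·9.80·74.0)) / 9.80 = (9.690 + 39.30) / 9.80 = 4.999 s.

5.00 s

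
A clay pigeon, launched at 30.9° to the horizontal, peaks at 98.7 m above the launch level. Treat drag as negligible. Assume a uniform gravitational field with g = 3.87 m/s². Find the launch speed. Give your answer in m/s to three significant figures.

At the peak v_y = 0, so v_y0 = √(2gH) = √(2 × 3.87 × 98.7) = 27.64 m/s.
v_y0 = v₀ sin θ ⇒ v₀ = 27.64 / sin 30.9° = 53.82 m/s.

53.8 m/s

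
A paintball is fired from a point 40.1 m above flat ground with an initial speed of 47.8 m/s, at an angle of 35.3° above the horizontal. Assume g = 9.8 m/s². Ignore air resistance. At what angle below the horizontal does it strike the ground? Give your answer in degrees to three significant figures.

45.3°

Horizontal component vₓ = 47.80 cos 35.3° = 39.01 m/s; vertical v_y0 = 47.80 sin 35.3° = 27.62 m/s.
The projectile lands when y = 40.1 + (27.62) t − ½·9.80·t² = 0. Positive root: t = (27.62 + √(27.62² + 2·9.80·40.1)) / 9.80 = (27.62 + 39.36) / 9.80 = 6.834 s.
At impact: v_y = v_y0 − g t = −39.36 m/s; vₓ = 39.01 m/s.
Angle below horizontal: arctan(|v_y|/vₓ) = arctan(39.36/39.01) = 45.25°.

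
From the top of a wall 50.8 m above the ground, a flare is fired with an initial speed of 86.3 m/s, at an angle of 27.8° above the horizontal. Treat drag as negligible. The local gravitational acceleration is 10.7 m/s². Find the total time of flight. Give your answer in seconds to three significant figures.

Components: vₓ = 86.30 cos 27.8° = 76.34 m/s, v_y0 = 86.30 sin 27.8° = 40.25 m/s.
Vertical motion (up positive, ground at y = 0): 5.350 t² − (40.25) t − 50.8 = 0, so t = (40.25 + √(40.25² + 2·10.7·50.8)) / 10.7 = (40.25 + 52.03) / 10.7 = 8.624 s.

8.62 s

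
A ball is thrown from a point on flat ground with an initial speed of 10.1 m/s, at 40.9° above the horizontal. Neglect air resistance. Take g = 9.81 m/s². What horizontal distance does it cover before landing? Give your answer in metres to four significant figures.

Resolve: vₓ = 10.10 cos 40.9° = 7.634 m/s and v_y0 = 10.10 sin 40.9° = 6.613 m/s.
Flight time T = 2 v_y0 / g = 1.348 s.
Horizontal distance R = vₓ T = 7.634 × 1.348 = 10.29 m.

10.29 m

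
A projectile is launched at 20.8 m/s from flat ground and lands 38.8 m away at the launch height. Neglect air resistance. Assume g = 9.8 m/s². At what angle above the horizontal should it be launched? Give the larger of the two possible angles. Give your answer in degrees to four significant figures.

59.25°

From R = (v₀²/g) sin 2θ: sin 2θ = 9.80 × 38.8 / 432.64 = 0.8789.
2θ = 61.51° or 180° − 61.51° = 118.5°, so θ = 30.75° or 59.25°.
The larger angle is 59.25°.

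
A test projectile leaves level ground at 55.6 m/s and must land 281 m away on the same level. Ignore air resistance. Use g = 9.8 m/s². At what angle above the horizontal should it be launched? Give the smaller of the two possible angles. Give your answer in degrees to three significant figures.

R = v₀² sin 2θ / g gives sin 2θ = gR/v₀² = 9.80·281/55.6² = 0.8908.
2θ = 62.97° or 180° − 62.97° = 117.0°, so θ = 31.49° or 58.51°.
The smaller angle is 31.49°.

31.5°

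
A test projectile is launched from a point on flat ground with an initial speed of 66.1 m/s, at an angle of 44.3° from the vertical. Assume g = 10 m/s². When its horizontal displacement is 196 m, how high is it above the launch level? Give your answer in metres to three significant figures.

111 m

vₓ = 66.10 sin 44.3° = 46.17 m/s; v_y0 = 66.10 cos 44.3° = 47.31 m/s.
x = vₓ t ⇒ t = 196/46.17 = 4.246 s.
Height: y = v_y0 t − ½ g t² = 47.31 × 4.246 − 5.000 × 4.246² = 200.8 − 90.13 = 110.7 m.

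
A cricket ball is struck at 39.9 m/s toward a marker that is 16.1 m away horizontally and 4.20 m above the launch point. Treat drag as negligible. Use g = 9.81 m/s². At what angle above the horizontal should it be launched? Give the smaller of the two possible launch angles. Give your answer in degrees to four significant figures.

17.51°

Trajectory: y = x tanθ − g x² (1 + tan²θ)/(2v₀²). With x = 16.1, y = 4.20, v₀ = 39.9, g = 9.81:
0.7986 tan²θ − 16.1 tanθ + (4.999) = 0.
tanθ = [16.1 ± √(16.1² − 4 × 0.7986 × (4.999))] / (2 × 0.7986) = (16.1 ± 15.60) / 1.597, giving tanθ = 0.3154 or 19.84.
θ = 17.51° or 87.12°; the smaller is 17.51°.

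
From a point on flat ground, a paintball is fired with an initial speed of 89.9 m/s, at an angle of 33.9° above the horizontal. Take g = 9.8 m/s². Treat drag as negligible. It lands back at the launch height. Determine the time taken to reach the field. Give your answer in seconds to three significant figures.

Horizontal component vₓ = 89.90 cos 33.9° = 74.62 m/s; vertical v_y0 = 89.90 sin 33.9° = 50.14 m/s.
It returns to y = 0 when t = 2 v_y0 / g = 2(50.14)/9.80 = 10.23 s.

10.2 s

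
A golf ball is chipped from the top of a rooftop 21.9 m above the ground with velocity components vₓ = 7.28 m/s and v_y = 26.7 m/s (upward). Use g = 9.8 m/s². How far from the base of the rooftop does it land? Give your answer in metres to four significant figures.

44.94 m

The projectile lands when y = 21.9 + (26.70) t − ½·9.80·t² = 0. Positive root: t = (26.70 + √(26.70² + 2·9.80·21.9)) / 9.80 = (26.70 + 33.80) / 9.80 = 6.173 s.
Horizontal distance: R = vₓ t = 7.280 × 6.173 = 44.94 m.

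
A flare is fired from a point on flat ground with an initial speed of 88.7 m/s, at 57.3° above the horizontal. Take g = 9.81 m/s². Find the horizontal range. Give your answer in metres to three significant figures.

729 m

Horizontal component vₓ = 88.70 cos 57.3° = 47.92 m/s; vertical v_y0 = 88.70 sin 57.3° = 74.64 m/s.
Flight time T = 2 v_y0 / g = 15.22 s.
Horizontal distance R = vₓ T = 47.92 × 15.22 = 729.2 m.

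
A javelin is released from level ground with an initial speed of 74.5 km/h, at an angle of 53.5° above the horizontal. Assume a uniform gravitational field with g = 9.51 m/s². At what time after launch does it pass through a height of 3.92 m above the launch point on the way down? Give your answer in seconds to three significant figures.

3.24 s

Convert: 74.5 km/h = 74.5/3.6 = 20.69 m/s.
Horizontal component vₓ = 20.69 cos 53.5° = 12.31 m/s; vertical v_y0 = 20.69 sin 53.5° = 16.64 m/s.
Require v_y0 t − ½ g t² = 3.92, i.e. 4.755 t² − 16.64 t + 3.92 = 0.
Quadratic formula: t = (16.64 ± √202.18) / 9.51 = (16.64 ± 14.22) / 9.51 → t = 0.2541 s or 3.244 s.
The descending-branch root is 3.244 s.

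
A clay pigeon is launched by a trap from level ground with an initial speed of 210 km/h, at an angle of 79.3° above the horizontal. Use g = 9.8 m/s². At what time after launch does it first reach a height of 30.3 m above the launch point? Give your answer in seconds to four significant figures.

Convert: 210 km/h = 210/3.6 = 58.33 m/s.
Components: vₓ = 58.33 cos 79.3° = 10.83 m/s, v_y0 = 58.33 sin 79.3° = 57.32 m/s.
Require v_y0 t − ½ g t² = 30.3, i.e. 4.900 t² − 57.32 t + 30.3 = 0.
Quadratic formula: t = (57.32 ± √2691.6) / 9.80 = (57.32 ± 51.88) / 9.80 → t = 0.5549 s or 11.14 s.
The first (ascending) time is 0.5549 s.

0.5549 s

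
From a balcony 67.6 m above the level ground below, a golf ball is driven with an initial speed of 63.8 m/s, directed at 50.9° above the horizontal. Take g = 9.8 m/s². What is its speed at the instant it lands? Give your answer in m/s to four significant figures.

Resolve: vₓ = 63.80 cos 50.9° = 40.24 m/s and v_y0 = 63.80 sin 50.9° = 49.51 m/s.
Vertical motion (up positive, ground at y = 0): 4.900 t² − (49.51) t − 67.6 = 0, so t = (49.51 + √(49.51² + 2·9.80·67.6)) / 9.80 = (49.51 + 61.45) / 9.80 = 11.32 s.
Vertical velocity at impact: v_y = v_y0 − g t = 49.51 − 9.80 × 11.32 = −61.45 m/s.
Speed: |v| = √(vₓ² + v_y²) = √(40.24² + 61.45²) = 73.45 m/s.

73.45 m/s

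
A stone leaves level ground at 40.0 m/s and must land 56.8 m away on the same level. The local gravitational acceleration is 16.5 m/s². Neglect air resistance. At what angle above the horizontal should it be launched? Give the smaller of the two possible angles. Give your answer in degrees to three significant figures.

Level-ground range R = v₀² sin(2θ)/g ⇒ sin(2θ) = gR/v₀² = 16.5 × 56.8 / 40.0² = 0.5858.
2θ = 35.86° or 180° − 35.86° = 144.1°, so θ = 17.93° or 72.07°.
The smaller angle is 17.93°.

17.9°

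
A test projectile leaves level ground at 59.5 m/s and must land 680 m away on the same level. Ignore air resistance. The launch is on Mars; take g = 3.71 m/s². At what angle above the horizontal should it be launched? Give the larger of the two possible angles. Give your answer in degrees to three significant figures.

From R = (v₀²/g) sin 2θ: sin 2θ = 3.71 × 680 / 3540.2 = 0.7126.
2θ = 45.45° or 180° − 45.45° = 134.6°, so θ = 22.72° or 67.28°.
The larger angle is 67.28°.

67.3°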